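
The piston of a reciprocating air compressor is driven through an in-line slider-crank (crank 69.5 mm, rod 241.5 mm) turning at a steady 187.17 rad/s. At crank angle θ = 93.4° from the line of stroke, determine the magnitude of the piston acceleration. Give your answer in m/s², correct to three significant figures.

871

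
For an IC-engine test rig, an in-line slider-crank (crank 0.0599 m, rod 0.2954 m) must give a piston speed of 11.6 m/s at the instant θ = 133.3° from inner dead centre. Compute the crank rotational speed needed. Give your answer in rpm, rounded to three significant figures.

2960

For an in-line slider-crank, |v_piston| = rω|sinθ|·[1 + r cosθ/√(L² − r² sin²θ)].
With r = 0.0599 m, L = 0.2954 m, θ = 133.3°: the bracketed kinematic factor |dx/dθ| = 0.037464 m.
ω = v/|dx/dθ| = 11.6/0.037464 = 309.63 rad/s.
N = 60ω/(2π) = 2956.8 rpm.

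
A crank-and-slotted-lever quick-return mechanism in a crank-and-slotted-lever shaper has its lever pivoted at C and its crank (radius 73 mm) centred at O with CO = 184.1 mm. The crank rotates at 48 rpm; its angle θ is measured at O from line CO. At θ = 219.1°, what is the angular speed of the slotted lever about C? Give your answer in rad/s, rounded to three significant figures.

ω = 5.027 rad/s (from 48 rpm).
Crank pin A relative to C: A = (d + r cosθ, r sinθ); lever angle φ = atan2(r sinθ, d + r cosθ).
Differentiating tanφ: φ̇ = rω(d cosθ + r)/(d² + r² + 2dr cosθ).
d² + r² + 2dr cosθ = |CA|² = 0.0183628 m²;  d cosθ + r = -0.06987 m.
|ω_lever| = |0.073·5.027·-0.06987| / 0.0183628 = 1.3962 rad/s.

1.40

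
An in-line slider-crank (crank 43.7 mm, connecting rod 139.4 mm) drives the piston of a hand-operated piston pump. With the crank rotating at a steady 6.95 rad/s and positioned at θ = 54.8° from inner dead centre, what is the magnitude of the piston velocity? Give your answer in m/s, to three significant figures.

0.295

ω = 6.95 rad/s
For an in-line slider-crank, x = r cosθ + √(L² − r² sin²θ), so v = −rω sinθ·[1 + r cosθ/√(L² − r² sin²θ)].
With r = 0.0437 m, L = 0.1394 m, θ = 54.8°: √(L² − r² sin²θ) = 0.13475 m.
v = −0.0437·6.95·0.81714·[1 + 0.0437·0.57643/0.13475] = -0.29457 m/s.
|v| = 0.29457 m/s.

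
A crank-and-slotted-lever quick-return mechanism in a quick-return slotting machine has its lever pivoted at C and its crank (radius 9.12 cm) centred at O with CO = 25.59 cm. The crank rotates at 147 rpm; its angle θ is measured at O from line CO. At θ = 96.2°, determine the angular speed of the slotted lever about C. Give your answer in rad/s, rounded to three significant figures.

1.30

ω = 15.39 rad/s (from 147 rpm).
Crank pin A relative to C: A = (d + r cosθ, r sinθ); lever angle φ = atan2(r sinθ, d + r cosθ).
Differentiating tanφ: φ̇ = rω(d cosθ + r)/(d² + r² + 2dr cosθ).
d² + r² + 2dr cosθ = |CA|² = 0.0687613 m²;  d cosθ + r = +0.063563 m.
|ω_lever| = |0.0912·15.39·+0.063563| / 0.0687613 = 1.2978 rad/s.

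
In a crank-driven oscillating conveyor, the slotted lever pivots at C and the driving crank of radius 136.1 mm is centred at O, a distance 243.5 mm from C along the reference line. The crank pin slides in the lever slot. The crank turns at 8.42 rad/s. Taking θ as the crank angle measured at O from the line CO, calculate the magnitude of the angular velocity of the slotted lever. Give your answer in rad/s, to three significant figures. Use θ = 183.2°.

10.5

ω = 8.42 rad/s
Crank pin A relative to C: A = (d + r cosθ, r sinθ); lever angle φ = atan2(r sinθ, d + r cosθ).
Differentiating tanφ: φ̇ = rω(d cosθ + r)/(d² + r² + 2dr cosθ).
d² + r² + 2dr cosθ = |CA|² = 0.0116381 m²;  d cosθ + r = -0.10702 m.
|ω_lever| = |0.1361·8.42·-0.10702| / 0.0116381 = 10.538 rad/s.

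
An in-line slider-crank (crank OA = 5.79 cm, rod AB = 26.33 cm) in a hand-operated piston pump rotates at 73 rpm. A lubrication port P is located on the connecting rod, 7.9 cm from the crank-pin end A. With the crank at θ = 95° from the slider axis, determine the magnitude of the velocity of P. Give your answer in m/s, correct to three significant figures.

0.439

ω = 7.645 rad/s.  Crank-pin speed |V_A| = rω = 0.44262 m/s, perpendicular to OA.
Rod angle: sinφ = −(r/L) sinθ ⇒ φ = -12.654°; ω_rod = −rω cosθ/√(L²−r²sin²θ) = +0.15016 rad/s.
V_P = V_A + ω_rod × AP, with AP = 0.079 m along the rod.
Components: V_Px = −rω sinθ − a·ω_rod·sinφ = -0.43834 m/s;  V_Py = rω cosθ + a·ω_rod·cosφ = -0.027002 m/s.
|V_P| = √(V_Px² + V_Py²) = 0.43917 m/s.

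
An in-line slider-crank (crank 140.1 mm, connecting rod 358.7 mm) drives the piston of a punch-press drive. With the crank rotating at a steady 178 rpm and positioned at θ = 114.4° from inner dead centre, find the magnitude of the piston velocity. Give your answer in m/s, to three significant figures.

ω = 2π·178/60 = 18.64 rad/s
For an in-line slider-crank, x = r cosθ + √(L² − r² sin²θ), so v = −rω sinθ·[1 + r cosθ/√(L² − r² sin²θ)].
With r = 0.1401 m, L = 0.3587 m, θ = 114.4°: √(L² − r² sin²θ) = 0.33524 m.
v = −0.1401·18.64·0.91068·[1 + 0.1401·-0.41310/0.33524] = -1.9677 m/s.
|v| = 1.9677 m/s.

1.97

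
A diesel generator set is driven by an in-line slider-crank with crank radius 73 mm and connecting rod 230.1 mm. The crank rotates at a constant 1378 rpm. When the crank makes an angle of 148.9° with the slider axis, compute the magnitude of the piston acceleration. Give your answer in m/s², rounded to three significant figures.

ω = 2π·1378/60 = 144.3 rad/s
x(θ) = r cosθ + √(L² − r² sin²θ); with ω constant, a = ω²·d²x/dθ².
d²x/dθ² = −r cosθ − r²(cos2θ)/√u − r⁴ sin²2θ/(4u^{3/2}),  u = L² − r² sin²θ = 0.0515242 m².
Substituting r = 0.073 m, L = 0.2301 m, θ = 148.9°: d²x/dθ² = +0.051083 m.
a = ω²·d²x/dθ² = (144.3)²·(+0.051083) = +1063.7 m/s²;  |a| = 1063.7 m/s².

1060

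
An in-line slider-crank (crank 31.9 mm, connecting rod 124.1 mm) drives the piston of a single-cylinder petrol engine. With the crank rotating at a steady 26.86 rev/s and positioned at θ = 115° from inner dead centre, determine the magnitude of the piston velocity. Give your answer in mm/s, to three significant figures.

ω = 2π·26.9 = 168.8 rad/s
For an in-line slider-crank, x = r cosθ + √(L² − r² sin²θ), so v = −rω sinθ·[1 + r cosθ/√(L² − r² sin²θ)].
With r = 0.0319 m, L = 0.1241 m, θ = 115°: √(L² − r² sin²θ) = 0.12069 m.
v = −0.0319·168.8·0.90631·[1 + 0.0319·-0.42262/0.12069] = -4.3342 m/s.
|v| = 4.3342 m/s = 4334.2 mm/s.

4330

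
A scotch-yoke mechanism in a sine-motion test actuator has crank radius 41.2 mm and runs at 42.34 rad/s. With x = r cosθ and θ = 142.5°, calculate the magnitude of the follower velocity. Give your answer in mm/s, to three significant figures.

1060

ω = 42.34 rad/s
x = r cosθ ⇒ ẋ = −rω sinθ.
|v| = rω|sinθ| = 0.0412·42.34·|sin 142.5°| = 1.0619 m/s = 1061.9 mm/s.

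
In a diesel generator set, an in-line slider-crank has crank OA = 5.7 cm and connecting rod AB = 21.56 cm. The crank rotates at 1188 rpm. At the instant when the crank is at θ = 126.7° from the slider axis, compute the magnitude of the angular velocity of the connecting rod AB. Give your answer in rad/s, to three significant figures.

ω = 124.4 rad/s (converted from 1188 rpm).
The rod makes angle φ with the slider axis where L sinφ = r sinθ; differentiating, L cosφ·φ̇ = r ω cosθ.
L cosφ = √(L² − r² sin²θ) = 0.2107 m.
|ω_rod| = r ω |cosθ| / √(L² − r² sin²θ) = 0.057·124.4·0.59763/0.2107 = 20.113 rad/s.

20.1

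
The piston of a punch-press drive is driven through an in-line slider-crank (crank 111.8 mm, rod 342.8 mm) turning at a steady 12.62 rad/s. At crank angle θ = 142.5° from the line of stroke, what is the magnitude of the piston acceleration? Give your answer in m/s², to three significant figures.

12.4

ω = 12.62 rad/s
x(θ) = r cosθ + √(L² − r² sin²θ); with ω constant, a = ω²·d²x/dθ².
d²x/dθ² = −r cosθ − r²(cos2θ)/√u − r⁴ sin²2θ/(4u^{3/2}),  u = L² − r² sin²θ = 0.11288 m².
Substituting r = 0.1118 m, L = 0.3428 m, θ = 142.5°: d²x/dθ² = +0.078107 m.
a = ω²·d²x/dθ² = (12.62)²·(+0.078107) = +12.44 m/s²;  |a| = 12.44 m/s².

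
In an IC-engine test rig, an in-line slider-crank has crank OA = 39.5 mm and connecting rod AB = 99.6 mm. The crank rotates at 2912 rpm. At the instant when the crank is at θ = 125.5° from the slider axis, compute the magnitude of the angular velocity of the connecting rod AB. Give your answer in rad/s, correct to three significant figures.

74.2

ω = 304.9 rad/s (converted from 2912 rpm).
The rod makes angle φ with the slider axis where L sinφ = r sinθ; differentiating, L cosφ·φ̇ = r ω cosθ.
L cosφ = √(L² − r² sin²θ) = 0.094266 m.
|ω_rod| = r ω |cosθ| / √(L² − r² sin²θ) = 0.0395·304.9·0.58070/0.094266 = 74.202 rad/s.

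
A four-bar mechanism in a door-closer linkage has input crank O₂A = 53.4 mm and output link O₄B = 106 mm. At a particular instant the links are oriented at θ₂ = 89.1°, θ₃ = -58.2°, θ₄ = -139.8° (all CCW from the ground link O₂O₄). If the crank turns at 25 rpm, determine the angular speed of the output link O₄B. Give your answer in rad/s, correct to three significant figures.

0.720

ω₂ = 2.618 rad/s (from 25 rpm).
Differentiating the loop-closure r₂e^{iθ₂}+r₃e^{iθ₃}=r₁+r₄e^{iθ₄} gives r₂ω₂e^{iθ₂}+r₃ω₃e^{iθ₃}=r₄ω₄e^{iθ₄}.
Eliminating the other unknown: ω₄ = r₂ω₂ sin(θ₂−θ₃) / [r₄ sin(θ₄−θ₃)].
Numerator sine = +0.54024; denominator sine = -0.98927.
Result = 0.0534·2.618·(+0.54024) / (0.106·(-0.98927)) = -0.72024 rad/s; magnitude 0.72024 rad/s.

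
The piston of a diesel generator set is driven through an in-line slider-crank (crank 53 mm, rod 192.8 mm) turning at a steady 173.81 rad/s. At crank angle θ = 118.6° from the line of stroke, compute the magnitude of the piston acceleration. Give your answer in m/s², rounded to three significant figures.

ω = 173.8 rad/s
x(θ) = r cosθ + √(L² − r² sin²θ); with ω constant, a = ω²·d²x/dθ².
d²x/dθ² = −r cosθ − r²(cos2θ)/√u − r⁴ sin²2θ/(4u^{3/2}),  u = L² − r² sin²θ = 0.0350065 m².
Substituting r = 0.053 m, L = 0.1928 m, θ = 118.6°: d²x/dθ² = +0.033291 m.
a = ω²·d²x/dθ² = (173.8)²·(+0.033291) = +1005.7 m/s²;  |a| = 1005.7 m/s².

1010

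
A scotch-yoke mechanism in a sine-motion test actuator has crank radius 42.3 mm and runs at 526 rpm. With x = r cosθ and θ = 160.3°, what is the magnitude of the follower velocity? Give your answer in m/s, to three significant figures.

0.785

ω = 55.08 rad/s (from 526 rpm).
x = r cosθ ⇒ ẋ = −rω sinθ.
|v| = rω|sinθ| = 0.0423·55.08·|sin 160.3°| = 0.78543 m/s.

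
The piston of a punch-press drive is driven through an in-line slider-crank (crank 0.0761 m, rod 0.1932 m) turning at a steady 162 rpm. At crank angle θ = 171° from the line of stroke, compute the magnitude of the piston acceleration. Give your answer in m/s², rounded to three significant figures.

ω = 2π·162/60 = 16.96 rad/s
x(θ) = r cosθ + √(L² − r² sin²θ); with ω constant, a = ω²·d²x/dθ².
d²x/dθ² = −r cosθ − r²(cos2θ)/√u − r⁴ sin²2θ/(4u^{3/2}),  u = L² − r² sin²θ = 0.0371845 m².
Substituting r = 0.0761 m, L = 0.1932 m, θ = 171°: d²x/dθ² = +0.046489 m.
a = ω²·d²x/dθ² = (16.96)²·(+0.046489) = +13.379 m/s²;  |a| = 13.379 m/s².

13.4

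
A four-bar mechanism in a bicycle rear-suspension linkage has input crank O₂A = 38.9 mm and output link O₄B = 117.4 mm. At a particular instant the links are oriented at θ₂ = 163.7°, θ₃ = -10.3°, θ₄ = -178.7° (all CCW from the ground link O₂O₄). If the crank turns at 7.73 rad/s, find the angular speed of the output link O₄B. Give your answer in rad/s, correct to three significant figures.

1.33

ω₂ = 7.73 rad/s
Differentiating the loop-closure r₂e^{iθ₂}+r₃e^{iθ₃}=r₁+r₄e^{iθ₄} gives r₂ω₂e^{iθ₂}+r₃ω₃e^{iθ₃}=r₄ω₄e^{iθ₄}.
Eliminating the other unknown: ω₄ = r₂ω₂ sin(θ₂−θ₃) / [r₄ sin(θ₄−θ₃)].
Numerator sine = +0.10453; denominator sine = -0.20108.
Result = 0.0389·7.73·(+0.10453) / (0.1174·(-0.20108)) = -1.3315 rad/s; magnitude 1.3315 rad/s.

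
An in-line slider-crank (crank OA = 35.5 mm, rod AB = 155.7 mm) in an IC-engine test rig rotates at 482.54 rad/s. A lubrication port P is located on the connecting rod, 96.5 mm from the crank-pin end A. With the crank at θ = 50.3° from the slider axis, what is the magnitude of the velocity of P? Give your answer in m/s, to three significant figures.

15.0

ω = 482.5 rad/s.  Crank-pin speed |V_A| = rω = 17.13 m/s, perpendicular to OA.
Rod angle: sinφ = −(r/L) sinθ ⇒ φ = -10.103°; ω_rod = −rω cosθ/√(L²−r²sin²θ) = -71.384 rad/s.
V_P = V_A + ω_rod × AP, with AP = 0.0965 m along the rod.
Components: V_Px = −rω sinθ − a·ω_rod·sinφ = -14.388 m/s;  V_Py = rω cosθ + a·ω_rod·cosφ = +4.1604 m/s.
|V_P| = √(V_Px² + V_Py²) = 14.978 m/s.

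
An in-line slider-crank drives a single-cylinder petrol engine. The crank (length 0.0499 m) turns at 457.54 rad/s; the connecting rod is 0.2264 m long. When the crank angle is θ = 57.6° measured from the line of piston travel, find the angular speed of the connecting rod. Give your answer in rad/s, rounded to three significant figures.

ω = 457.5 rad/s
The rod makes angle φ with the slider axis where L sinφ = r sinθ; differentiating, L cosφ·φ̇ = r ω cosθ.
L cosφ = √(L² − r² sin²θ) = 0.22245 m.
|ω_rod| = r ω |cosθ| / √(L² − r² sin²θ) = 0.0499·457.5·0.53583/0.22245 = 54.996 rad/s.

55.0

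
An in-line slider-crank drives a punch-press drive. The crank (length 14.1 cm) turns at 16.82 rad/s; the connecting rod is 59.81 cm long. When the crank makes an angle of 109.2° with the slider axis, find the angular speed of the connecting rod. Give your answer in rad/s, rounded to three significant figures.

ω = 16.82 rad/s
The rod makes angle φ with the slider axis where L sinφ = r sinθ; differentiating, L cosφ·φ̇ = r ω cosθ.
L cosφ = √(L² − r² sin²θ) = 0.58309 m.
|ω_rod| = r ω |cosθ| / √(L² − r² sin²θ) = 0.141·16.82·0.32887/0.58309 = 1.3376 rad/s.

1.34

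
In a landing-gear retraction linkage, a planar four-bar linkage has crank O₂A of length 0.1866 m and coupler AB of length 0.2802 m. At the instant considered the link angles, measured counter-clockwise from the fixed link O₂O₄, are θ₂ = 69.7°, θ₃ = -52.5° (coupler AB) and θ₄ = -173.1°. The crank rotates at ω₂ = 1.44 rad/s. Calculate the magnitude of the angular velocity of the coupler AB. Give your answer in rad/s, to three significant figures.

0.991

ω₂ = 1.44 rad/s
Differentiating the loop-closure r₂e^{iθ₂}+r₃e^{iθ₃}=r₁+r₄e^{iθ₄} gives r₂ω₂e^{iθ₂}+r₃ω₃e^{iθ₃}=r₄ω₄e^{iθ₄}.
Eliminating the other unknown: ω₃ = r₂ω₂ sin(θ₄−θ₂) / [r₃ sin(θ₃−θ₄)].
Numerator sine = +0.88942; denominator sine = +0.86074.
Result = 0.1866·1.44·(+0.88942) / (0.2802·(+0.86074)) = +0.99092 rad/s; magnitude 0.99092 rad/s.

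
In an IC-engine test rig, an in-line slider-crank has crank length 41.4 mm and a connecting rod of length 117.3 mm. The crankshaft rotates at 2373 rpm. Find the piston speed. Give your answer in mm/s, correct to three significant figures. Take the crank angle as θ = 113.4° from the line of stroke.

8040

ω = 2π·2373/60 = 248.5 rad/s
For an in-line slider-crank, x = r cosθ + √(L² − r² sin²θ), so v = −rω sinθ·[1 + r cosθ/√(L² − r² sin²θ)].
With r = 0.0414 m, L = 0.1173 m, θ = 113.4°: √(L² − r² sin²θ) = 0.11098 m.
v = −0.0414·248.5·0.91775·[1 + 0.0414·-0.39715/0.11098] = -8.0429 m/s.
|v| = 8.0429 m/s = 8042.9 mm/s.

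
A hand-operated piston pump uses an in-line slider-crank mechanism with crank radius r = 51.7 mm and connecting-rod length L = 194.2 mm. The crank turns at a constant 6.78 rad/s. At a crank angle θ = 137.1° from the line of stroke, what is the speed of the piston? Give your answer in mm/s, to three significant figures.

191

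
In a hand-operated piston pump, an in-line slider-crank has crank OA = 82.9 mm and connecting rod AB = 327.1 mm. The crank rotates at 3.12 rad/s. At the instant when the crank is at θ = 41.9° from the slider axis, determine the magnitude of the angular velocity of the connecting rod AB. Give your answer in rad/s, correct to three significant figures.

0.597

ω = 3.12 rad/s
The rod makes angle φ with the slider axis where L sinφ = r sinθ; differentiating, L cosφ·φ̇ = r ω cosθ.
L cosφ = √(L² − r² sin²θ) = 0.32238 m.
|ω_rod| = r ω |cosθ| / √(L² − r² sin²θ) = 0.0829·3.12·0.74431/0.32238 = 0.59717 rad/s.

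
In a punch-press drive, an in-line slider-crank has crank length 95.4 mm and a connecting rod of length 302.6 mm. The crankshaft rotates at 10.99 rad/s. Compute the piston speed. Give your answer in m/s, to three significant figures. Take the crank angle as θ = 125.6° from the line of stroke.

ω = 10.99 rad/s
For an in-line slider-crank, x = r cosθ + √(L² − r² sin²θ), so v = −rω sinθ·[1 + r cosθ/√(L² − r² sin²θ)].
With r = 0.0954 m, L = 0.3026 m, θ = 125.6°: √(L² − r² sin²θ) = 0.29249 m.
v = −0.0954·10.99·0.81310·[1 + 0.0954·-0.58212/0.29249] = -0.69063 m/s.
|v| = 0.69063 m/s.

0.691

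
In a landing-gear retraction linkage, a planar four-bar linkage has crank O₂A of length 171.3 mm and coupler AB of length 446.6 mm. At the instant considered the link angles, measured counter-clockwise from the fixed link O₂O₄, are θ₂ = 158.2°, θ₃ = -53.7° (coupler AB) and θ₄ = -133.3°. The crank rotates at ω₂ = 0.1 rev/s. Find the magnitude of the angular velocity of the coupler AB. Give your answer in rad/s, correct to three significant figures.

0.228

ω₂ = 0.6283 rad/s (from 0.1 rev/s).
Differentiating the loop-closure r₂e^{iθ₂}+r₃e^{iθ₃}=r₁+r₄e^{iθ₄} gives r₂ω₂e^{iθ₂}+r₃ω₃e^{iθ₃}=r₄ω₄e^{iθ₄}.
Eliminating the other unknown: ω₃ = r₂ω₂ sin(θ₄−θ₂) / [r₃ sin(θ₃−θ₄)].
Numerator sine = +0.93042; denominator sine = +0.98357.
Result = 0.1713·0.6283·(+0.93042) / (0.4466·(+0.98357)) = +0.22798 rad/s; magnitude 0.22798 rad/s.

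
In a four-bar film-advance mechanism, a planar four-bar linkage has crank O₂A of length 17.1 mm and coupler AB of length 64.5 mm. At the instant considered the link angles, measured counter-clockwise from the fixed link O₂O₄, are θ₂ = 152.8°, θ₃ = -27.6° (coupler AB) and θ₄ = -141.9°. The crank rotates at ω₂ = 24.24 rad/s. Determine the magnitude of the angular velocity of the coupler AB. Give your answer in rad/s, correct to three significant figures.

ω₂ = 24.24 rad/s
Differentiating the loop-closure r₂e^{iθ₂}+r₃e^{iθ₃}=r₁+r₄e^{iθ₄} gives r₂ω₂e^{iθ₂}+r₃ω₃e^{iθ₃}=r₄ω₄e^{iθ₄}.
Eliminating the other unknown: ω₃ = r₂ω₂ sin(θ₄−θ₂) / [r₃ sin(θ₃−θ₄)].
Numerator sine = +0.90851; denominator sine = +0.91140.
Result = 0.0171·24.24·(+0.90851) / (0.0645·(+0.91140)) = +6.406 rad/s; magnitude 6.406 rad/s.

6.41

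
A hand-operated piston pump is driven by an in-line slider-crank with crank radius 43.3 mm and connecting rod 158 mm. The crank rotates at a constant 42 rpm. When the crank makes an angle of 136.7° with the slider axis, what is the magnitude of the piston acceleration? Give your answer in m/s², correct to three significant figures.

0.591

ω = 2π·42/60 = 4.398 rad/s
x(θ) = r cosθ + √(L² − r² sin²θ); with ω constant, a = ω²·d²x/dθ².
d²x/dθ² = −r cosθ − r²(cos2θ)/√u − r⁴ sin²2θ/(4u^{3/2}),  u = L² − r² sin²θ = 0.0240822 m².
Substituting r = 0.0433 m, L = 0.158 m, θ = 136.7°: d²x/dθ² = +0.030562 m.
a = ω²·d²x/dθ² = (4.398)²·(+0.030562) = +0.5912 m/s²;  |a| = 0.5912 m/s².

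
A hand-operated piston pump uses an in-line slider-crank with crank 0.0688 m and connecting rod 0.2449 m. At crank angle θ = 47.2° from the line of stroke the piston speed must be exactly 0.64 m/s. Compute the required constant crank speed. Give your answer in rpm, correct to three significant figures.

101

For an in-line slider-crank, |v_piston| = rω|sinθ|·[1 + r cosθ/√(L² − r² sin²θ)].
With r = 0.0688 m, L = 0.2449 m, θ = 47.2°: the bracketed kinematic factor |dx/dθ| = 0.060328 m.
ω = v/|dx/dθ| = 0.64/0.060328 = 10.609 rad/s.
N = 60ω/(2π) = 101.31 rpm.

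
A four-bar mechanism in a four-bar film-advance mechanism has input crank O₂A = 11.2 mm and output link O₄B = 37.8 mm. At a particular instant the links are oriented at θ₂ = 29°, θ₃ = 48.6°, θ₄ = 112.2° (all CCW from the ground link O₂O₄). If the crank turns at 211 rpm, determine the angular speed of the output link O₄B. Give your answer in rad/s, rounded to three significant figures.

ω₂ = 22.1 rad/s (from 211 rpm).
Differentiating the loop-closure r₂e^{iθ₂}+r₃e^{iθ₃}=r₁+r₄e^{iθ₄} gives r₂ω₂e^{iθ₂}+r₃ω₃e^{iθ₃}=r₄ω₄e^{iθ₄}.
Eliminating the other unknown: ω₄ = r₂ω₂ sin(θ₂−θ₃) / [r₄ sin(θ₄−θ₃)].
Numerator sine = -0.33545; denominator sine = +0.89571.
Result = 0.0112·22.1·(-0.33545) / (0.0378·(+0.89571)) = -2.4519 rad/s; magnitude 2.4519 rad/s.

2.45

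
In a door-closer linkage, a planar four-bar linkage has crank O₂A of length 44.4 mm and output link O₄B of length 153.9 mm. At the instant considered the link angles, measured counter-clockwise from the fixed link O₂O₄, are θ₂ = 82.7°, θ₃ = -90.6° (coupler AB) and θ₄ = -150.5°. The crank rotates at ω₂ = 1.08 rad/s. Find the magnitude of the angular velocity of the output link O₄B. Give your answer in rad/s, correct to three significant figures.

ω₂ = 1.08 rad/s
Differentiating the loop-closure r₂e^{iθ₂}+r₃e^{iθ₃}=r₁+r₄e^{iθ₄} gives r₂ω₂e^{iθ₂}+r₃ω₃e^{iθ₃}=r₄ω₄e^{iθ₄}.
Eliminating the other unknown: ω₄ = r₂ω₂ sin(θ₂−θ₃) / [r₄ sin(θ₄−θ₃)].
Numerator sine = +0.11667; denominator sine = -0.86515.
Result = 0.0444·1.08·(+0.11667) / (0.1539·(-0.86515)) = -0.042018 rad/s; magnitude 0.042018 rad/s.

0.0420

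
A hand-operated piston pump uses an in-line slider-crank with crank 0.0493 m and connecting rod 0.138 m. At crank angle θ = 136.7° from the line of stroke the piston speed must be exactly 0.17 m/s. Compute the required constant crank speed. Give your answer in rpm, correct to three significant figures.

For an in-line slider-crank, |v_piston| = rω|sinθ|·[1 + r cosθ/√(L² − r² sin²θ)].
With r = 0.0493 m, L = 0.138 m, θ = 136.7°: the bracketed kinematic factor |dx/dθ| = 0.024744 m.
ω = v/|dx/dθ| = 0.17/0.024744 = 6.8704 rad/s.
N = 60ω/(2π) = 65.607 rpm.

65.6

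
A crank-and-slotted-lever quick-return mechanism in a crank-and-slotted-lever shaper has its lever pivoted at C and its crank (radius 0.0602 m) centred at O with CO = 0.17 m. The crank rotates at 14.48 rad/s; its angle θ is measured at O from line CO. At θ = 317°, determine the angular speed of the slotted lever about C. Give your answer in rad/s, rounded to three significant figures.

ω = 14.48 rad/s
Crank pin A relative to C: A = (d + r cosθ, r sinθ); lever angle φ = atan2(r sinθ, d + r cosθ).
Differentiating tanφ: φ̇ = rω(d cosθ + r)/(d² + r² + 2dr cosθ).
d² + r² + 2dr cosθ = |CA|² = 0.0474934 m²;  d cosθ + r = +0.18453 m.
|ω_lever| = |0.0602·14.48·+0.18453| / 0.0474934 = 3.3869 rad/s.

3.39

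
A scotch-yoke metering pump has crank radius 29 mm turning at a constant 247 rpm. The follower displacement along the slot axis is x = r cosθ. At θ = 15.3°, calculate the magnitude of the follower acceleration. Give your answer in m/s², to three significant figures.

ω = 25.87 rad/s (from 247 rpm).
x = r cosθ ⇒ ẍ = −rω² cosθ (ω constant).
|a| = rω²|cosθ| = 0.029·(25.87)²·|cos 15.3°| = 18.714 m/s².

18.7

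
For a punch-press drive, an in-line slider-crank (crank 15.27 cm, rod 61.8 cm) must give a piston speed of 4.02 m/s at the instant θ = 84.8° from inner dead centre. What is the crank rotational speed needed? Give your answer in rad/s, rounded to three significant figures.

25.8

For an in-line slider-crank, |v_piston| = rω|sinθ|·[1 + r cosθ/√(L² − r² sin²θ)].
With r = 0.1527 m, L = 0.618 m, θ = 84.8°: the bracketed kinematic factor |dx/dθ| = 0.15559 m.
ω = v/|dx/dθ| = 4.02/0.15559 = 25.838 rad/s.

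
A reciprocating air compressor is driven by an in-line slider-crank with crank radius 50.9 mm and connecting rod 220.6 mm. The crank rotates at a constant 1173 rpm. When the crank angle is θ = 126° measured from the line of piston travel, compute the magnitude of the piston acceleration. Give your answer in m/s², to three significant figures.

505

ω = 2π·1173/60 = 122.8 rad/s
x(θ) = r cosθ + √(L² − r² sin²θ); with ω constant, a = ω²·d²x/dθ².
d²x/dθ² = −r cosθ − r²(cos2θ)/√u − r⁴ sin²2θ/(4u^{3/2}),  u = L² − r² sin²θ = 0.0469687 m².
Substituting r = 0.0509 m, L = 0.2206 m, θ = 126°: d²x/dθ² = +0.033463 m.
a = ω²·d²x/dθ² = (122.8)²·(+0.033463) = +504.92 m/s²;  |a| = 504.92 m/s².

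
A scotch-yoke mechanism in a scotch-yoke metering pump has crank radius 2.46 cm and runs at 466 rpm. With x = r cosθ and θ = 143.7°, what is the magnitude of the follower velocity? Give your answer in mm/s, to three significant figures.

ω = 48.8 rad/s (from 466 rpm).
x = r cosθ ⇒ ẋ = −rω sinθ.
|v| = rω|sinθ| = 0.0246·48.8·|sin 143.7°| = 0.71069 m/s = 710.69 mm/s.

711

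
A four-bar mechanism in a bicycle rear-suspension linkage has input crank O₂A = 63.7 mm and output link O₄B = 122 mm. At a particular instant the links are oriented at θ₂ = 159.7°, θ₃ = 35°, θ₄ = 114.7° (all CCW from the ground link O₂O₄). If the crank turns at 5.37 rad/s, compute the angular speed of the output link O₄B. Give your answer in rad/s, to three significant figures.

2.34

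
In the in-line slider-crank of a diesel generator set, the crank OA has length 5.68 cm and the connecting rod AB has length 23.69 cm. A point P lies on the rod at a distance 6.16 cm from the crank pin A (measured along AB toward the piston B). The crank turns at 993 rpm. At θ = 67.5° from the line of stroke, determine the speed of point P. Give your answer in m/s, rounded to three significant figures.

5.84

ω = 104 rad/s.  Crank-pin speed |V_A| = rω = 5.9064 m/s, perpendicular to OA.
Rod angle: sinφ = −(r/L) sinθ ⇒ φ = -12.798°; ω_rod = −rω cosθ/√(L²−r²sin²θ) = -9.7842 rad/s.
V_P = V_A + ω_rod × AP, with AP = 0.0616 m along the rod.
Components: V_Px = −rω sinθ − a·ω_rod·sinφ = -5.5904 m/s;  V_Py = rω cosθ + a·ω_rod·cosφ = +1.6726 m/s.
|V_P| = √(V_Px² + V_Py²) = 5.8352 m/s.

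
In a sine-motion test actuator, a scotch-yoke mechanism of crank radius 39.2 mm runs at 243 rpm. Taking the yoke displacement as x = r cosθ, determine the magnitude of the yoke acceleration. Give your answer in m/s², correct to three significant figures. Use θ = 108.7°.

ω = 25.45 rad/s (from 243 rpm).
x = r cosθ ⇒ ẍ = −rω² cosθ (ω constant).
|a| = rω²|cosθ| = 0.0392·(25.45)²·|cos 108.7°| = 8.1384 m/s².

8.14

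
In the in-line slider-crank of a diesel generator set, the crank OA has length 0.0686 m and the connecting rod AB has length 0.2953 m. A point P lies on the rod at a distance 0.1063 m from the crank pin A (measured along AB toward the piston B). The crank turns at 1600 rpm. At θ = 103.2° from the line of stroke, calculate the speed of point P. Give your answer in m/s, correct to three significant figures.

ω = 167.6 rad/s.  Crank-pin speed |V_A| = rω = 11.494 m/s, perpendicular to OA.
Rod angle: sinφ = −(r/L) sinθ ⇒ φ = -13.072°; ω_rod = −rω cosθ/√(L²−r²sin²θ) = +9.1246 rad/s.
V_P = V_A + ω_rod × AP, with AP = 0.1063 m along the rod.
Components: V_Px = −rω sinθ − a·ω_rod·sinφ = -10.971 m/s;  V_Py = rω cosθ + a·ω_rod·cosφ = -1.6799 m/s.
|V_P| = √(V_Px² + V_Py²) = 11.099 m/s.

11.1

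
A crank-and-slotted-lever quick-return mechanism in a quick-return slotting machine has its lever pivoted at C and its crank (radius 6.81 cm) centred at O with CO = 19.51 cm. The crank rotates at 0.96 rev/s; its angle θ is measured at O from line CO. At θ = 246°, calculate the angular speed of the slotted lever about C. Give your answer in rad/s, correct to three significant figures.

0.145

ω = 6.032 rad/s (from 0.96 rev/s).
Crank pin A relative to C: A = (d + r cosθ, r sinθ); lever angle φ = atan2(r sinθ, d + r cosθ).
Differentiating tanφ: φ̇ = rω(d cosθ + r)/(d² + r² + 2dr cosθ).
d² + r² + 2dr cosθ = |CA|² = 0.0318936 m²;  d cosθ + r = -0.011254 m.
|ω_lever| = |0.0681·6.032·-0.011254| / 0.0318936 = 0.14495 rad/s.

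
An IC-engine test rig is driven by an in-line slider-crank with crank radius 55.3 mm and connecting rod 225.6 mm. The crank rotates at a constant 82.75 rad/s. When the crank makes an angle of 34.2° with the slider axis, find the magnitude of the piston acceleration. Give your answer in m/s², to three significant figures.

349

ω = 82.75 rad/s
x(θ) = r cosθ + √(L² − r² sin²θ); with ω constant, a = ω²·d²x/dθ².
d²x/dθ² = −r cosθ − r²(cos2θ)/√u − r⁴ sin²2θ/(4u^{3/2}),  u = L² − r² sin²θ = 0.0499292 m².
Substituting r = 0.0553 m, L = 0.2256 m, θ = 34.2°: d²x/dθ² = -0.050957 m.
a = ω²·d²x/dθ² = (82.75)²·(-0.050957) = -348.93 m/s²;  |a| = 348.93 m/s².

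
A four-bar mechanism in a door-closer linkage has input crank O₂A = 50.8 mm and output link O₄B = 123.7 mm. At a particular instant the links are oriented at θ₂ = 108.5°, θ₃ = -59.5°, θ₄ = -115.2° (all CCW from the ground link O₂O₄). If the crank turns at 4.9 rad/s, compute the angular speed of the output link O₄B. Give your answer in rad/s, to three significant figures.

0.506

ω₂ = 4.9 rad/s
Differentiating the loop-closure r₂e^{iθ₂}+r₃e^{iθ₃}=r₁+r₄e^{iθ₄} gives r₂ω₂e^{iθ₂}+r₃ω₃e^{iθ₃}=r₄ω₄e^{iθ₄}.
Eliminating the other unknown: ω₄ = r₂ω₂ sin(θ₂−θ₃) / [r₄ sin(θ₄−θ₃)].
Numerator sine = +0.20791; denominator sine = -0.82610.
Result = 0.0508·4.9·(+0.20791) / (0.1237·(-0.82610)) = -0.50645 rad/s; magnitude 0.50645 rad/s.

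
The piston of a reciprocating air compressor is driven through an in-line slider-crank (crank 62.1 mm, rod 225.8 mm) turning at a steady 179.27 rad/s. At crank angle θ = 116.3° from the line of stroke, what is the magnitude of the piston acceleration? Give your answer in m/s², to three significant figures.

1220

ω = 179.3 rad/s
x(θ) = r cosθ + √(L² − r² sin²θ); with ω constant, a = ω²·d²x/dθ².
d²x/dθ² = −r cosθ − r²(cos2θ)/√u − r⁴ sin²2θ/(4u^{3/2}),  u = L² − r² sin²θ = 0.0478863 m².
Substituting r = 0.0621 m, L = 0.2258 m, θ = 116.3°: d²x/dθ² = +0.037995 m.
a = ω²·d²x/dθ² = (179.3)²·(+0.037995) = +1221.1 m/s²;  |a| = 1221.1 m/s².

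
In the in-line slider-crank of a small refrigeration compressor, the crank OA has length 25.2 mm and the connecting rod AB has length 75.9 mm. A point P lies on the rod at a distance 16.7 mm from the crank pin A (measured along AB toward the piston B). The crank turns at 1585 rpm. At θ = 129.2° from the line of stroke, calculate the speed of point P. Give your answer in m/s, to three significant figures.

3.71

ω = 166 rad/s.  Crank-pin speed |V_A| = rω = 4.1827 m/s, perpendicular to OA.
Rod angle: sinφ = −(r/L) sinθ ⇒ φ = -14.910°; ω_rod = −rω cosθ/√(L²−r²sin²θ) = +36.043 rad/s.
V_P = V_A + ω_rod × AP, with AP = 0.0167 m along the rod.
Components: V_Px = −rω sinθ − a·ω_rod·sinφ = -3.0865 m/s;  V_Py = rω cosθ + a·ω_rod·cosφ = -2.0619 m/s.
|V_P| = √(V_Px² + V_Py²) = 3.7119 m/s.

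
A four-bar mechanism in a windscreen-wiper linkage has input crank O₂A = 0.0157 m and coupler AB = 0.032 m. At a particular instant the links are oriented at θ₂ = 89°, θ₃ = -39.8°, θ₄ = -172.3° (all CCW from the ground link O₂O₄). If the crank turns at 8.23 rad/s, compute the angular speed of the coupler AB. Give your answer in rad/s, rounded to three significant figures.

5.41

ω₂ = 8.23 rad/s
Differentiating the loop-closure r₂e^{iθ₂}+r₃e^{iθ₃}=r₁+r₄e^{iθ₄} gives r₂ω₂e^{iθ₂}+r₃ω₃e^{iθ₃}=r₄ω₄e^{iθ₄}.
Eliminating the other unknown: ω₃ = r₂ω₂ sin(θ₄−θ₂) / [r₃ sin(θ₃−θ₄)].
Numerator sine = +0.98849; denominator sine = +0.73728.
Result = 0.0157·8.23·(+0.98849) / (0.032·(+0.73728)) = +5.4137 rad/s; magnitude 5.4137 rad/s.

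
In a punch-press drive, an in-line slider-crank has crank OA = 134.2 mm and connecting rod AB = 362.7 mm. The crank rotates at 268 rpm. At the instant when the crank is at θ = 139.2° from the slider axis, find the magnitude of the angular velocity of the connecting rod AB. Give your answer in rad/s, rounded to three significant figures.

8.10

ω = 28.06 rad/s (converted from 268 rpm).
The rod makes angle φ with the slider axis where L sinφ = r sinθ; differentiating, L cosφ·φ̇ = r ω cosθ.
L cosφ = √(L² − r² sin²θ) = 0.35194 m.
|ω_rod| = r ω |cosθ| / √(L² − r² sin²θ) = 0.1342·28.06·0.75700/0.35194 = 8.101 rad/s.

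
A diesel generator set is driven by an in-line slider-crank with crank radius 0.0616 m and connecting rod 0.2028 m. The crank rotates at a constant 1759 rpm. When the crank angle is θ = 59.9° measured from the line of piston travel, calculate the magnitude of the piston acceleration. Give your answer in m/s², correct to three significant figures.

733

ω = 2π·1759/60 = 184.2 rad/s
x(θ) = r cosθ + √(L² − r² sin²θ); with ω constant, a = ω²·d²x/dθ².
d²x/dθ² = −r cosθ − r²(cos2θ)/√u − r⁴ sin²2θ/(4u^{3/2}),  u = L² − r² sin²θ = 0.0382877 m².
Substituting r = 0.0616 m, L = 0.2028 m, θ = 59.9°: d²x/dθ² = -0.021617 m.
a = ω²·d²x/dθ² = (184.2)²·(-0.021617) = -733.48 m/s²;  |a| = 733.48 m/s².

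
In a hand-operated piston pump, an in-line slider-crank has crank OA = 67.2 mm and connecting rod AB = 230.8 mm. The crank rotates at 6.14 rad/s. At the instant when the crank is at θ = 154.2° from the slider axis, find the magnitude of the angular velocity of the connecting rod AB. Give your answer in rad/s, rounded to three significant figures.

ω = 6.14 rad/s
The rod makes angle φ with the slider axis where L sinφ = r sinθ; differentiating, L cosφ·φ̇ = r ω cosθ.
L cosφ = √(L² − r² sin²θ) = 0.22894 m.
|ω_rod| = r ω |cosθ| / √(L² − r² sin²θ) = 0.0672·6.14·0.90032/0.22894 = 1.6226 rad/s.

1.62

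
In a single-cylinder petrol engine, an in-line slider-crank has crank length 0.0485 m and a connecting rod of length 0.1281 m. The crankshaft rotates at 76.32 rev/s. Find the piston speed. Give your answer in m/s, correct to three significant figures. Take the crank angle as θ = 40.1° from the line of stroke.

ω = 2π·76.3 = 479.5 rad/s
For an in-line slider-crank, x = r cosθ + √(L² − r² sin²θ), so v = −rω sinθ·[1 + r cosθ/√(L² − r² sin²θ)].
With r = 0.0485 m, L = 0.1281 m, θ = 40.1°: √(L² − r² sin²θ) = 0.12423 m.
v = −0.0485·479.5·0.64412·[1 + 0.0485·0.76492/0.12423] = -19.454 m/s.
|v| = 19.454 m/s.

19.5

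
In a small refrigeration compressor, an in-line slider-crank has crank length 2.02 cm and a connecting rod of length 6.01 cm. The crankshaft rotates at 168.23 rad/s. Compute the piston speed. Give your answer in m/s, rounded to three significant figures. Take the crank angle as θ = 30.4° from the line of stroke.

2.23

ω = 168.2 rad/s
For an in-line slider-crank, x = r cosθ + √(L² − r² sin²θ), so v = −rω sinθ·[1 + r cosθ/√(L² − r² sin²θ)].
With r = 0.0202 m, L = 0.0601 m, θ = 30.4°: √(L² − r² sin²θ) = 0.059224 m.
v = −0.0202·168.2·0.50603·[1 + 0.0202·0.86251/0.059224] = -2.2255 m/s.
|v| = 2.2255 m/s.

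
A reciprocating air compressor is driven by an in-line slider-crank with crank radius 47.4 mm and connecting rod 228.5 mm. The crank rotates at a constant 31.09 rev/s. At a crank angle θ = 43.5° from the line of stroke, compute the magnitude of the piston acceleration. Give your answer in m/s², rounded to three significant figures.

ω = 2π·31.1 = 195.3 rad/s
x(θ) = r cosθ + √(L² − r² sin²θ); with ω constant, a = ω²·d²x/dθ².
d²x/dθ² = −r cosθ − r²(cos2θ)/√u − r⁴ sin²2θ/(4u^{3/2}),  u = L² − r² sin²θ = 0.0511477 m².
Substituting r = 0.0474 m, L = 0.2285 m, θ = 43.5°: d²x/dθ² = -0.035011 m.
a = ω²·d²x/dθ² = (195.3)²·(-0.035011) = -1336 m/s²;  |a| = 1336 m/s².

1340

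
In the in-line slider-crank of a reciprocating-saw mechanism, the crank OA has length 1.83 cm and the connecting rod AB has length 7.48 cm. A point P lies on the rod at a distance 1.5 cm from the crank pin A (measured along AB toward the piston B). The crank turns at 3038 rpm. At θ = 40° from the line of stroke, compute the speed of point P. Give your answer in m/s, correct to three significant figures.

ω = 318.1 rad/s.  Crank-pin speed |V_A| = rω = 5.8219 m/s, perpendicular to OA.
Rod angle: sinφ = −(r/L) sinθ ⇒ φ = -9.048°; ω_rod = −rω cosθ/√(L²−r²sin²θ) = -60.375 rad/s.
V_P = V_A + ω_rod × AP, with AP = 0.015 m along the rod.
Components: V_Px = −rω sinθ − a·ω_rod·sinφ = -3.8847 m/s;  V_Py = rω cosθ + a·ω_rod·cosφ = +3.5655 m/s.
|V_P| = √(V_Px² + V_Py²) = 5.2729 m/s.

5.27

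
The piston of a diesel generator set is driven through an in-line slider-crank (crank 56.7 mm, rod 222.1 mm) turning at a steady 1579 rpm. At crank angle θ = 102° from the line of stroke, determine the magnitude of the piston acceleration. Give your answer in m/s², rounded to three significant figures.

695

ω = 2π·1579/60 = 165.4 rad/s
x(θ) = r cosθ + √(L² − r² sin²θ); with ω constant, a = ω²·d²x/dθ².
d²x/dθ² = −r cosθ − r²(cos2θ)/√u − r⁴ sin²2θ/(4u^{3/2}),  u = L² − r² sin²θ = 0.0462525 m².
Substituting r = 0.0567 m, L = 0.2221 m, θ = 102°: d²x/dθ² = +0.025402 m.
a = ω²·d²x/dθ² = (165.4)²·(+0.025402) = +694.52 m/s²;  |a| = 694.52 m/s².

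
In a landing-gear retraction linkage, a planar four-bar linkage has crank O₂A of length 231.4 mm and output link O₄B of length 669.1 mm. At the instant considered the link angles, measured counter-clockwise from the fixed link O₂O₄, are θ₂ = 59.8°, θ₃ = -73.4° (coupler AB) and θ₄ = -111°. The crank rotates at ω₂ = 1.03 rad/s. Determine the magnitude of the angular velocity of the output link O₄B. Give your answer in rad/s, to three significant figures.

0.426

ω₂ = 1.03 rad/s
Differentiating the loop-closure r₂e^{iθ₂}+r₃e^{iθ₃}=r₁+r₄e^{iθ₄} gives r₂ω₂e^{iθ₂}+r₃ω₃e^{iθ₃}=r₄ω₄e^{iθ₄}.
Eliminating the other unknown: ω₄ = r₂ω₂ sin(θ₂−θ₃) / [r₄ sin(θ₄−θ₃)].
Numerator sine = +0.72897; denominator sine = -0.61015.
Result = 0.2314·1.03·(+0.72897) / (0.6691·(-0.61015)) = -0.42558 rad/s; magnitude 0.42558 rad/s.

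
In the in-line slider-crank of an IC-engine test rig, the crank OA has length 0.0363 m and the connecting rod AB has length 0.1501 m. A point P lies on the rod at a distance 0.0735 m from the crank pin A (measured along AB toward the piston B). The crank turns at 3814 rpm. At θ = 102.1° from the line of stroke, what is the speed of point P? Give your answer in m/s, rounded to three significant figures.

13.9

ω = 399.4 rad/s.  Crank-pin speed |V_A| = rω = 14.498 m/s, perpendicular to OA.
Rod angle: sinφ = −(r/L) sinθ ⇒ φ = -13.678°; ω_rod = −rω cosθ/√(L²−r²sin²θ) = +20.838 rad/s.
V_P = V_A + ω_rod × AP, with AP = 0.0735 m along the rod.
Components: V_Px = −rω sinθ − a·ω_rod·sinφ = -13.814 m/s;  V_Py = rω cosθ + a·ω_rod·cosφ = -1.5509 m/s.
|V_P| = √(V_Px² + V_Py²) = 13.901 m/s.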